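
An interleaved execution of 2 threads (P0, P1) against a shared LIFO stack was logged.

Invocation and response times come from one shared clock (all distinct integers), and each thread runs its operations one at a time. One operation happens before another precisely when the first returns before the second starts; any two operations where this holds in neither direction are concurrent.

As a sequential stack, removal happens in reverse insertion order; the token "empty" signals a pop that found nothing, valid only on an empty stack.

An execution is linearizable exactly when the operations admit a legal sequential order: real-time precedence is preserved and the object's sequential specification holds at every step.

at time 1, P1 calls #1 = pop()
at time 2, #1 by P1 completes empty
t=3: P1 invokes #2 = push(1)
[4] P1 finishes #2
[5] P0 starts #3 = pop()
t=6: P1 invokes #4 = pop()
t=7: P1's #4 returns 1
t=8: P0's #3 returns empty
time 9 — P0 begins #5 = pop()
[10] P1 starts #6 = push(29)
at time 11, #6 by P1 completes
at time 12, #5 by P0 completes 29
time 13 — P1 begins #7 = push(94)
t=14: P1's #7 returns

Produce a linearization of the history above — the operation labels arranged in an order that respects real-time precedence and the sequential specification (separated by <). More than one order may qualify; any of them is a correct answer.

#1 < #2 < #4 < #3 < #6 < #5 < #7

step 1: #1 pop() → empty — stack <>
step 2: #2 push(1) — stack <1>
step 3: #4 pop() → 1 — stack <>
step 4: #3 pop() → empty — stack <>
step 5: #6 push(29) — stack <29>
step 6: #5 pop() → 29 — stack <>
step 7: #7 push(94) — stack <94>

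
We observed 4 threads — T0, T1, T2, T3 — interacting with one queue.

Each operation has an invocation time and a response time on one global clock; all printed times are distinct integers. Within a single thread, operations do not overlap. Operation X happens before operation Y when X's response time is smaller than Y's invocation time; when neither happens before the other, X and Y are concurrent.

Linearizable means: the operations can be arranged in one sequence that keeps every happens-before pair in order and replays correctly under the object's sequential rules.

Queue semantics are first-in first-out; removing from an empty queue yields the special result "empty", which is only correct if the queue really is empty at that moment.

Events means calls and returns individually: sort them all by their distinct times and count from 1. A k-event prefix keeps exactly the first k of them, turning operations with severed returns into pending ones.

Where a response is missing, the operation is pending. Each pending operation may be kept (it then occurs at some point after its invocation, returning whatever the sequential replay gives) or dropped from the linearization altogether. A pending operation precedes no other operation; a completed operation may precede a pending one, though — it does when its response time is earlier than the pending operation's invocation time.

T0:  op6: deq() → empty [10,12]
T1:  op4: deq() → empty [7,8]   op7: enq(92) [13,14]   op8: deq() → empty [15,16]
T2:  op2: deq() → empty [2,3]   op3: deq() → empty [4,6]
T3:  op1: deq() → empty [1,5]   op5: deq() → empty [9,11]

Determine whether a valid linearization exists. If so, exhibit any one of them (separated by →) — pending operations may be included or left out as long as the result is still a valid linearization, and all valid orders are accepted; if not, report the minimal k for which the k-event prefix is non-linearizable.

the violation lands at event 16, op8's response at time 16: events 1..15 linearize, events 1..16 do not
8 completed operations, 6 real-time-consistent orders — every queue replay fails
take op1, op2, op3, op4, op5, op6, op7, op8: step 8 already fails, because op8 deq() → empty cannot occur there
take op1, op2, op3, op4, op6, op5, op7, op8: step 8 already fails, because op8 deq() → empty cannot occur there

not linearizable — minimal violating prefix: 16 events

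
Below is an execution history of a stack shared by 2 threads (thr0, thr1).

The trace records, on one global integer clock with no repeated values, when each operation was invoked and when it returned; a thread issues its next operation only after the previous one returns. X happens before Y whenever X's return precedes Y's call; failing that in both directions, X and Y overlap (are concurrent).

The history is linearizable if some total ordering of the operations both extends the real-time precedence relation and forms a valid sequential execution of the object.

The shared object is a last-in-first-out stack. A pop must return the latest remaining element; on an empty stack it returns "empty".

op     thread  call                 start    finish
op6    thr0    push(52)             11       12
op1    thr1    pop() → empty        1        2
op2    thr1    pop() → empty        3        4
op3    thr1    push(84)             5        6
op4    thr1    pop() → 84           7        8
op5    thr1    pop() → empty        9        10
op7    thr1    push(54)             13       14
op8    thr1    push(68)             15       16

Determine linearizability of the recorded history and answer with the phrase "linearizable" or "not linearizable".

linearizable

a witness: op1, op2, op3, op4, op5, op6, op7, op8
after step 1 (op1 pop() → empty): stack <>
after step 2 (op2 pop() → empty): stack <>
after step 3 (op3 push(84)): stack <84>
after step 4 (op4 pop() → 84): stack <>
after step 5 (op5 pop() → empty): stack <>
after step 6 (op6 push(52)): stack <52>
after step 7 (op7 push(54)): stack <52,54>
after step 8 (op8 push(68)): stack <52,54,68>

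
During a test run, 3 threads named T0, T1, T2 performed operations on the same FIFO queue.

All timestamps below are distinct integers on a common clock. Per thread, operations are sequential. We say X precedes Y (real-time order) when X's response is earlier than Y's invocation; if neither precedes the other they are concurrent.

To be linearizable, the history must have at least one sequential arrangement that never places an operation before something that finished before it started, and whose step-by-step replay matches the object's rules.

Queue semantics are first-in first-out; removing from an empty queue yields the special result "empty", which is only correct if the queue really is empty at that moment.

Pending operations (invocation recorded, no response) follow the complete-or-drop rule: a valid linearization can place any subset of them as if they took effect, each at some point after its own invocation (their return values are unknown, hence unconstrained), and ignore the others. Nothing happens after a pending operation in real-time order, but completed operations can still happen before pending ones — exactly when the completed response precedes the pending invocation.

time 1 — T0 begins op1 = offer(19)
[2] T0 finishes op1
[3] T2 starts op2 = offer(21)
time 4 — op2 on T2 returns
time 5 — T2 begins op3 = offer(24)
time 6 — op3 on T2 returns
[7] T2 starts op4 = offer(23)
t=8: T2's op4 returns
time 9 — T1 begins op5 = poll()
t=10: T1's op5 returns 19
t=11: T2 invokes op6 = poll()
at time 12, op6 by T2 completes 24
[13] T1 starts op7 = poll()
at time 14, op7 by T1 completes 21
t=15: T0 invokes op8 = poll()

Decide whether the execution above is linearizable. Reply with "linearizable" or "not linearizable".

the violation lands at event 12, op6's response at time 12: events 1..11 linearize, events 1..12 do not
exactly one order of the 6 completed ops respects real time; the FIFO queue replay fails
for example op1, op2, op3, op4, op5, op6 fails at step 6: op6 poll() → 24 is not legal there

not linearizable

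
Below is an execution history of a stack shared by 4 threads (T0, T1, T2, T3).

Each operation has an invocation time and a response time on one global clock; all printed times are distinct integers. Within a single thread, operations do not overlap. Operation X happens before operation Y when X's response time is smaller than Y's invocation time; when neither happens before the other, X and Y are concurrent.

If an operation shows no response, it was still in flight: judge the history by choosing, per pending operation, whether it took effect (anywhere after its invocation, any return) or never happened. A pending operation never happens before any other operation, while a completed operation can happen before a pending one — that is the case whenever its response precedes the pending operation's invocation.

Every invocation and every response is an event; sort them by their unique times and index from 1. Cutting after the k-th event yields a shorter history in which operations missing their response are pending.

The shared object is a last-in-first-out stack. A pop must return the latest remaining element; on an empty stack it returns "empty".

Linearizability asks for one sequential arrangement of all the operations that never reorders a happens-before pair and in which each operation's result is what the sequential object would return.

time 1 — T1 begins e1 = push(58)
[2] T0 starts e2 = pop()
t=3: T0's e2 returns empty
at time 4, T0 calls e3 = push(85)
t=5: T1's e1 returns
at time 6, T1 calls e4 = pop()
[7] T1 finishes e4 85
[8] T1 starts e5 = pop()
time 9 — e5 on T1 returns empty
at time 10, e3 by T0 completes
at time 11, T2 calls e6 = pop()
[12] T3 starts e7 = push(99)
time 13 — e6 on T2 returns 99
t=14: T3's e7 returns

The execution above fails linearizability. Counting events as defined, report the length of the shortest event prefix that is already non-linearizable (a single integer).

9

events 1..8 are linearizable, e.g. via e2, e1, e3, e4:
after step 1 (e2 pop() → empty): stack <>
after step 2 (e1 push(58)): stack <58>
after step 3 (e3 push(85) (pending, included)): stack <58,85>
after step 4 (e4 pop() → 85): stack <58>
once event 9 joins (e5's response, time 9), exhaustive search finds no witness
no completion choice of the 1 pending operation (e3) rescues it — every subset was tried
sample order e1, e2, e4, e5 (pending dropped) stalls at step 2 — e2 pop() → empty has no legal effect
sample order e2, e1, e4, e5 (pending dropped) stalls at step 3 — e4 pop() → 85 has no legal effect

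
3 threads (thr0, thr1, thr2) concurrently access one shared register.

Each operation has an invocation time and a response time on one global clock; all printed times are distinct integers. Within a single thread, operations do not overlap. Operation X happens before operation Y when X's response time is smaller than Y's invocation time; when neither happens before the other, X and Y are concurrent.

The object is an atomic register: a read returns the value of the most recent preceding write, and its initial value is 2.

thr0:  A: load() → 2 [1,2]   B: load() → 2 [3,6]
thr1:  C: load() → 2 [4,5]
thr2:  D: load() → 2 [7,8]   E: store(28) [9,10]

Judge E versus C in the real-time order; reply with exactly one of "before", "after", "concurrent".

E spans [9,10], C spans [4,5]
resp(C)=5 < inv(E)=9

after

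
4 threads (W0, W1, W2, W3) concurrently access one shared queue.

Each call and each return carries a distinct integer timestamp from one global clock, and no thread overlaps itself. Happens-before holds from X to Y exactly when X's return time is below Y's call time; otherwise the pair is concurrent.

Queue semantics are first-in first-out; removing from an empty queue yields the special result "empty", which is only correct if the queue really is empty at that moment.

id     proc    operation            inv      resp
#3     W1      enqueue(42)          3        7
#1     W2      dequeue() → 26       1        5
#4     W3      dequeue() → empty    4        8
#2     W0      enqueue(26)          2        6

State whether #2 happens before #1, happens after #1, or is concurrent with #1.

#2 spans [2,6], #1 spans [1,5]
the intervals overlap in both directions

concurrent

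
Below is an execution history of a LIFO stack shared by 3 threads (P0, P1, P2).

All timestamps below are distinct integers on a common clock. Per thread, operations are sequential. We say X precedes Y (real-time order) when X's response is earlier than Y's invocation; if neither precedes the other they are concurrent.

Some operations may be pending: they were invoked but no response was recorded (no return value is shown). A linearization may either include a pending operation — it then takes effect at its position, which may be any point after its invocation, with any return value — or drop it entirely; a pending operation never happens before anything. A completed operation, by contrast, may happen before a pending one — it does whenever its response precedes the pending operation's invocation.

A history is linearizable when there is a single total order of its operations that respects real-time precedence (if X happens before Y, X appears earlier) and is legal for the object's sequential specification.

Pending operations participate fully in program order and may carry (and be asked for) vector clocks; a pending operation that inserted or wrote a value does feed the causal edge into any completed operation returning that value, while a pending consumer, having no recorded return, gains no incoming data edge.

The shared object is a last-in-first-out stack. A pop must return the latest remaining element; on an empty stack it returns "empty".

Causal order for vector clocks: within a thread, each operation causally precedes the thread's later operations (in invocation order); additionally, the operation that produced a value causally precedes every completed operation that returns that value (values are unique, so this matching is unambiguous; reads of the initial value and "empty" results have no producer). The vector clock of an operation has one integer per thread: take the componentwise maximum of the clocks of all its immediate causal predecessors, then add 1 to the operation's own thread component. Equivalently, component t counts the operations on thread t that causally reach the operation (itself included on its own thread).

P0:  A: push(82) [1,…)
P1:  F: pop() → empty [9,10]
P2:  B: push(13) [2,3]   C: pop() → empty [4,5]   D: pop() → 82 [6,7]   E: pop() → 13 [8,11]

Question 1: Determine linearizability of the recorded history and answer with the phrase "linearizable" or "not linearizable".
through event 4 a valid linearization exists; event 5 (C responding at time 5) ends that
the sole real-time-consistent order of 2 completed operations fails the LIFO stack replay
completion choices over the 1 pending operation (A) were checked; none helps
e.g. B, C (pending dropped): illegal at step 2, since C pop() → empty cannot apply there

not linearizable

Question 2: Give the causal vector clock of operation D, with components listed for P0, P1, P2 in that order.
no predecessors for B (invoked 2): P2 increments from zero → (0, 0, 1)
no predecessors for F (invoked 9): P1 increments from zero → (0, 1, 0)
no predecessors for A (invoked 1): P0 increments from zero → (1, 0, 0)
invoked at 4, C merges VC(B)=(0, 0, 1) and bumps P2's slot → (0, 0, 2)
invoked at 6, D merges VC(A)=(1, 0, 0), VC(C)=(0, 0, 2) and bumps P2's slot → (1, 0, 3)
invoked at 8, E merges VC(B)=(0, 0, 1), VC(D)=(1, 0, 3) and bumps P2's slot → (1, 0, 4)
target: VC(D) = (1, 0, 3)

(1, 0, 3)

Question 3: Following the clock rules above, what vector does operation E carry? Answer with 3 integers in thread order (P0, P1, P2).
root op B, invoked 2: fresh clock plus P2's own tick → (0, 0, 1)
root op F, invoked 9: fresh clock plus P1's own tick → (0, 1, 0)
root op A, invoked 1: fresh clock plus P0's own tick → (1, 0, 0)
merge at C (invoked 4): VC(B)=(0, 0, 1), own-thread bump on P2 → (0, 0, 2)
merge at D (invoked 6): VC(A)=(1, 0, 0), VC(C)=(0, 0, 2), own-thread bump on P2 → (1, 0, 3)
merge at E (invoked 8): VC(B)=(0, 0, 1), VC(D)=(1, 0, 3), own-thread bump on P2 → (1, 0, 4)
target: VC(E) = (1, 0, 4)

(1, 0, 4)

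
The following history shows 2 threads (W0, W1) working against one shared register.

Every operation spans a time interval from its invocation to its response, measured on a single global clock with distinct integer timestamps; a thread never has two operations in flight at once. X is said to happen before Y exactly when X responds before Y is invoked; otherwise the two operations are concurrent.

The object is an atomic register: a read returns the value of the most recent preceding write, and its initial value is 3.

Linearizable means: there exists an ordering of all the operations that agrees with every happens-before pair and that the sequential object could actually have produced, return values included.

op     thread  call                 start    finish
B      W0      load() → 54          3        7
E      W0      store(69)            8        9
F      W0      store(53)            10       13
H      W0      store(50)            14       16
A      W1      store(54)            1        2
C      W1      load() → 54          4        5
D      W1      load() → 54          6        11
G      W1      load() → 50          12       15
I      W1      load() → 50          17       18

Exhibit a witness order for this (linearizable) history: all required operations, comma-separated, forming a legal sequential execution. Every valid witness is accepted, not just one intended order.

A, B, C, D, E, F, H, G, I

1. A store(54), leaving value 54
2. B load() → 54, leaving value 54
3. C load() → 54, leaving value 54
4. D load() → 54, leaving value 54
5. E store(69), leaving value 69
6. F store(53), leaving value 53
7. H store(50), leaving value 50
8. G load() → 50, leaving value 50
9. I load() → 50, leaving value 50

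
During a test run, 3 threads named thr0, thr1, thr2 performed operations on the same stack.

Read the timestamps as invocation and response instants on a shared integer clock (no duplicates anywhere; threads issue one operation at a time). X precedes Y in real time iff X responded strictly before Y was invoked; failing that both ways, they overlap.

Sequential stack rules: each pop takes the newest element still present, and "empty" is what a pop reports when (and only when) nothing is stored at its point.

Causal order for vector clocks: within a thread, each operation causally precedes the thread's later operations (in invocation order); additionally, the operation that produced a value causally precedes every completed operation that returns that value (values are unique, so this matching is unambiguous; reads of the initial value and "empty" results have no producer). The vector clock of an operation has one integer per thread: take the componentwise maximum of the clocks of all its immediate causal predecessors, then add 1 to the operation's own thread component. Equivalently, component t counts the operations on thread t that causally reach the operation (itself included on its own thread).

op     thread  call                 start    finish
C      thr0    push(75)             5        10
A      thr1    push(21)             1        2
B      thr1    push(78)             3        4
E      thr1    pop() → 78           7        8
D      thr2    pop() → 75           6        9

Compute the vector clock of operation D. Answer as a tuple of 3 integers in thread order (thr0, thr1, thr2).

VC(A, invoked at 1): no causal predecessors; +1 on thr1 → (0, 1, 0)
VC(C, invoked at 5): no causal predecessors; +1 on thr0 → (1, 0, 0)
merge at B (invoked 3): VC(A)=(0, 1, 0), own-thread bump on thr1 → (0, 2, 0)
merge at D (invoked 6): VC(C)=(1, 0, 0), own-thread bump on thr2 → (1, 0, 1)
merge at E (invoked 7): VC(B)=(0, 2, 0), own-thread bump on thr1 → (0, 3, 0)
target: VC(D) = (1, 0, 1)

(1, 0, 1)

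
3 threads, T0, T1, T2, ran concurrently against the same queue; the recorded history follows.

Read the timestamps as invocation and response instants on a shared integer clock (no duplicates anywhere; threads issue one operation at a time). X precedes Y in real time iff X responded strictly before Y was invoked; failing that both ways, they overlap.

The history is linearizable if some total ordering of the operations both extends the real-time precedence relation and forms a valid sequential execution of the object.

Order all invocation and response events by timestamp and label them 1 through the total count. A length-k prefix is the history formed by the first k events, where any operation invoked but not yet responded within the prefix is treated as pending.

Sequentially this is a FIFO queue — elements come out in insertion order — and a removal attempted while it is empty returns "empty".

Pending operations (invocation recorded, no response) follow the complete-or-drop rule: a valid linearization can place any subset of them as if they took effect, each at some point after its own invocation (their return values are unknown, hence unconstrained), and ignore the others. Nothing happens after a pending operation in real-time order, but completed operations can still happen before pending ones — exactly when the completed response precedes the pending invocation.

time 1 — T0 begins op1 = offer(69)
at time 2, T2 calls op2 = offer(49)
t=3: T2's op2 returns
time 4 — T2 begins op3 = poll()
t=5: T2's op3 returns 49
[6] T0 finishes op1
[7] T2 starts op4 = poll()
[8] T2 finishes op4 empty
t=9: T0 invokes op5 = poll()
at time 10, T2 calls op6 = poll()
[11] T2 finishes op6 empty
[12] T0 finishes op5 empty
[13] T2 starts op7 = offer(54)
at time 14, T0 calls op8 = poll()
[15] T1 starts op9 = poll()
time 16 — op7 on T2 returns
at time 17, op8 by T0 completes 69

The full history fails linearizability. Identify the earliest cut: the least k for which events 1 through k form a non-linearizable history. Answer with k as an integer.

8

one valid order for events 1..7 is op2, op1, op3:
1. op2 offer(49), leaving queue <49>
2. op1 offer(69), leaving queue <49,69>
3. op3 poll() → 49, leaving queue <69>
adding event 8 (op4 responds at 8) leaves no legal real-time order
for example op1, op2, op3, op4 fails at step 3: op3 poll() → 49 is not legal there
for example op2, op1, op3, op4 fails at step 4: op4 poll() → empty is not legal there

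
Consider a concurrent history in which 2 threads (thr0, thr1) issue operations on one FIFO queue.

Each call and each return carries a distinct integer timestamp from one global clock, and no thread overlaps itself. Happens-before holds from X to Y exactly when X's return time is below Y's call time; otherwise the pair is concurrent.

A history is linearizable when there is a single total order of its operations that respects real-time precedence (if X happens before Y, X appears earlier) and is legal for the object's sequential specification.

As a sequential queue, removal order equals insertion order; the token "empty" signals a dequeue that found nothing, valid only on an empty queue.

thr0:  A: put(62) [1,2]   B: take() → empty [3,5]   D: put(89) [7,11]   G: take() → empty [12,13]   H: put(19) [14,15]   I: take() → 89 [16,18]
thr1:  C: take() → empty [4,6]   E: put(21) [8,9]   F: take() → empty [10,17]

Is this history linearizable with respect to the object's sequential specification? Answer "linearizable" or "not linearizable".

events 1..5 are fine; event 6 — the response of C at time 6 — makes the prefix non-linearizable
checked exhaustively: 2 real-time-consistent orders of 3 completed operations, zero legal FIFO queue replays
take A, B, C: step 2 already fails, because B take() → empty cannot occur there
take A, C, B: step 2 already fails, because C take() → empty cannot occur there

not linearizable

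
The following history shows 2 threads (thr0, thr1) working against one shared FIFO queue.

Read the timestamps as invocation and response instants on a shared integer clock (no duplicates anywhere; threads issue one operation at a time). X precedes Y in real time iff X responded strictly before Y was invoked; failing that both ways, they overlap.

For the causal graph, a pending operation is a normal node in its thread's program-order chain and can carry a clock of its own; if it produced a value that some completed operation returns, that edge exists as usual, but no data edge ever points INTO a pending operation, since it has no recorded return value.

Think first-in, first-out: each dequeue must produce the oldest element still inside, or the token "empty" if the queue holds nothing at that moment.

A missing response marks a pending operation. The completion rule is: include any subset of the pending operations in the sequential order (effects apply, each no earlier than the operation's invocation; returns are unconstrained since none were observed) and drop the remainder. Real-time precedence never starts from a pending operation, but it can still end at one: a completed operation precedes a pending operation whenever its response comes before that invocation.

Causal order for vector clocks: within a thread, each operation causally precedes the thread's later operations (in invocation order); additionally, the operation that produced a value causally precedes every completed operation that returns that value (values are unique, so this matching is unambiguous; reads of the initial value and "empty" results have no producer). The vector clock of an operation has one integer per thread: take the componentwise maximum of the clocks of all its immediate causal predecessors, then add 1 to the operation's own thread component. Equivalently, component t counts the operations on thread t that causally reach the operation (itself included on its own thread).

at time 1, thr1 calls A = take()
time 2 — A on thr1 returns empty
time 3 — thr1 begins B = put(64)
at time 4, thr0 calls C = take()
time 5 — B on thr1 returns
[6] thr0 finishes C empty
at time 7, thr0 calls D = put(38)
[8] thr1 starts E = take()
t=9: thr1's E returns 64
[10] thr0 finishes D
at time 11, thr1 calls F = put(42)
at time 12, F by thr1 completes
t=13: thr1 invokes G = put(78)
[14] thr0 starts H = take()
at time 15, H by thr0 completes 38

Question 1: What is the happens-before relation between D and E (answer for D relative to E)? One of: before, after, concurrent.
Answer: concurrent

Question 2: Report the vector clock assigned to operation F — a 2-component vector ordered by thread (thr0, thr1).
Answer: (0, 4)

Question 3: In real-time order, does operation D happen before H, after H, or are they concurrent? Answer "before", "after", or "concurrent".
Answer: before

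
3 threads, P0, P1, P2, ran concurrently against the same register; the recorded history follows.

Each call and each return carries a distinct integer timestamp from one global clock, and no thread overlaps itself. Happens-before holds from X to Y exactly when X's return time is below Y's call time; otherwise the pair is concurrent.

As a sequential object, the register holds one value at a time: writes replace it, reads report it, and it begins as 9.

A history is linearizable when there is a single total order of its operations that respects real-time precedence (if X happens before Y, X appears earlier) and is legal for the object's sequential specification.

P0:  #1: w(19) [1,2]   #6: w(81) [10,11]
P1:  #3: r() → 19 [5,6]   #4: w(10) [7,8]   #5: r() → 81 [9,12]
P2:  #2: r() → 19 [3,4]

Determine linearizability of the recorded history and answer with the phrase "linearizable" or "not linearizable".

a witness: #1, #2, #3, #4, #6, #5
after step 1 (#1 w(19)): value 19
after step 2 (#2 r() → 19): value 19
after step 3 (#3 r() → 19): value 19
after step 4 (#4 w(10)): value 10
after step 5 (#6 w(81)): value 81
after step 6 (#5 r() → 81): value 81

linearizable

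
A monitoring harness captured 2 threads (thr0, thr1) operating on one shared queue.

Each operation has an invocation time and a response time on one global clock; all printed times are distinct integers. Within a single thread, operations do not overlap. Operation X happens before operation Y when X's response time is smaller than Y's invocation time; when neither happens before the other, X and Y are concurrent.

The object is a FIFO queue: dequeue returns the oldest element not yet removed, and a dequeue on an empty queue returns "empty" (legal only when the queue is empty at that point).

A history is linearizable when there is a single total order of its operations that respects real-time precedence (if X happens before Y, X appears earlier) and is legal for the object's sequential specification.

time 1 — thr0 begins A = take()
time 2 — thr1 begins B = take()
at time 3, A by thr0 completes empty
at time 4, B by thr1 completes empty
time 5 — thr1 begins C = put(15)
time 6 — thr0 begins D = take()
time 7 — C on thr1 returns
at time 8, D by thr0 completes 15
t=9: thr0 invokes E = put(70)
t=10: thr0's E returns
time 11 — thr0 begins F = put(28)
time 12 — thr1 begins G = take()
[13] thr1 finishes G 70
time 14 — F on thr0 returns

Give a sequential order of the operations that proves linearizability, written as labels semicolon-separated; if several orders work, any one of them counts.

step 1: A take() → empty — queue <>
step 2: B take() → empty — queue <>
step 3: C put(15) — queue <15>
step 4: D take() → 15 — queue <>
step 5: E put(70) — queue <70>
step 6: F put(28) — queue <70,28>
step 7: G take() → 70 — queue <28>

A; B; C; D; E; F; G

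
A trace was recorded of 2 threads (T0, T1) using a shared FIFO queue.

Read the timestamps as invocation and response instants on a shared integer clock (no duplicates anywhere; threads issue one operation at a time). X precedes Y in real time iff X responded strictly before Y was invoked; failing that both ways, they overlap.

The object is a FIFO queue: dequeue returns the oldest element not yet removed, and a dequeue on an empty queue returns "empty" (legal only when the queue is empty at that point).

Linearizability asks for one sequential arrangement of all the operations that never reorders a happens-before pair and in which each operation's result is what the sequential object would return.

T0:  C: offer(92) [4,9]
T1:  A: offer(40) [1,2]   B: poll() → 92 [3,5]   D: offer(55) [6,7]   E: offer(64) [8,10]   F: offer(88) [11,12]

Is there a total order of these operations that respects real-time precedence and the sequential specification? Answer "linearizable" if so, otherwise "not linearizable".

not linearizable

events 1..4 are fine; event 5 — the response of B at time 5 — makes the prefix non-linearizable
a single order respects real time; the 2 completed FIFO queue operations fail replay along it
including or dropping the 1 pending operation (C) in any combination fails
sample order A, B (pending dropped) stalls at step 2 — B poll() → 92 has no legal effect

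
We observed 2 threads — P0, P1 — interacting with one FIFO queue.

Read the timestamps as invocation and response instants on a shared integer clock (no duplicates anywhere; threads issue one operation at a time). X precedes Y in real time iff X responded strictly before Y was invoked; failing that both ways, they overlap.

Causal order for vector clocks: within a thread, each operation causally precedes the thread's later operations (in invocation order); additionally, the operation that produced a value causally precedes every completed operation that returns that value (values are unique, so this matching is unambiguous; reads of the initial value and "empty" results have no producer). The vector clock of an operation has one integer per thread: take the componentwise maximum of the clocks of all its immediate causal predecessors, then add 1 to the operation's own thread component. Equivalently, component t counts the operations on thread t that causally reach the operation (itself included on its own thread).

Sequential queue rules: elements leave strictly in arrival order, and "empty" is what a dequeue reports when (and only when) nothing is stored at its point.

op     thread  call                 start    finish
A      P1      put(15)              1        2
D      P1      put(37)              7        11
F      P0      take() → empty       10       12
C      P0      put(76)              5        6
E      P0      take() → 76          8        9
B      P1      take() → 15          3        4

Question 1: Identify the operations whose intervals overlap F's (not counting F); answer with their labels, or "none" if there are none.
D

overlap test against F [10,12]: concurrent iff the interval meets 10..12
A [1,2]: before
B [3,4]: before
C [5,6]: before
D [7,11]: concurrent
E [8,9]: before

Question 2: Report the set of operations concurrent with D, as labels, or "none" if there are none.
E, F

D runs from 7 to 11; window-overlapping ops are concurrent
A [1,2]: before
B [3,4]: before
C [5,6]: before
E [8,9]: concurrent
F [10,12]: concurrent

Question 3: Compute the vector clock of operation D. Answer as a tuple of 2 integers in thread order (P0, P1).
(0, 3)

A (invocation 1): nothing precedes it; P1's component alone gives (0, 1)
C (invocation 5): nothing precedes it; P0's component alone gives (1, 0)
invoked at 3, B merges VC(A)=(0, 1) and bumps P1's slot → (0, 2)
invoked at 8, E merges VC(C)=(1, 0) and bumps P0's slot → (2, 0)
invoked at 7, D merges VC(B)=(0, 2) and bumps P1's slot → (0, 3)
invoked at 10, F merges VC(E)=(2, 0) and bumps P0's slot → (3, 0)
target: VC(D) = (0, 3)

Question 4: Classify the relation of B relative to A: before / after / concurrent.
after

B spans [3,4], A spans [1,2]
resp(A)=2 < inv(B)=3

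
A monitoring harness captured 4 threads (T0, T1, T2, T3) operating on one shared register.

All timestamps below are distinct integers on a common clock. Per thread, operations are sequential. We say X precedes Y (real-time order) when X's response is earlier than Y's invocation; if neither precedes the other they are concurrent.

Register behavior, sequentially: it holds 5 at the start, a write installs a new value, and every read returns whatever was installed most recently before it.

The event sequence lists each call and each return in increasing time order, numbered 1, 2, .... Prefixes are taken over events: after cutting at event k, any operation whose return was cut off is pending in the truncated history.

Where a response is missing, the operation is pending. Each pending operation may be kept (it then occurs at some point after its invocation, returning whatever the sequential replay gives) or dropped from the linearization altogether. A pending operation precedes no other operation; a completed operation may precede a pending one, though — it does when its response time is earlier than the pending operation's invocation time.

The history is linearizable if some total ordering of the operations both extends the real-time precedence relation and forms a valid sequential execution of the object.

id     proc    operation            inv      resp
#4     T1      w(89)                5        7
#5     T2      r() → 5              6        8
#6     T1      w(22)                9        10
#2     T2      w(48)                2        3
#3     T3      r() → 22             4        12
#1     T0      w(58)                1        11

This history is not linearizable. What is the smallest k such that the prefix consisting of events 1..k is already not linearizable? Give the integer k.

8

a valid linearization of events 1..7 exists, for instance #1, #2, #3, #4:
1. #1 w(58) (pending, included), leaving value 58
2. #2 w(48), leaving value 48
3. #3 r() (pending, included), leaving value 48
4. #4 w(89), leaving value 89
include event 8 — #5 responding at 8 — and every candidate order breaks
no escape via the 2 pending operations (#1, #3): every completion choice fails
sample order #2, #4, #5 (pending dropped) stalls at step 3 — #5 r() → 5 has no legal effect
sample order #2, #5, #4 (pending dropped) stalls at step 2 — #5 r() → 5 has no legal effect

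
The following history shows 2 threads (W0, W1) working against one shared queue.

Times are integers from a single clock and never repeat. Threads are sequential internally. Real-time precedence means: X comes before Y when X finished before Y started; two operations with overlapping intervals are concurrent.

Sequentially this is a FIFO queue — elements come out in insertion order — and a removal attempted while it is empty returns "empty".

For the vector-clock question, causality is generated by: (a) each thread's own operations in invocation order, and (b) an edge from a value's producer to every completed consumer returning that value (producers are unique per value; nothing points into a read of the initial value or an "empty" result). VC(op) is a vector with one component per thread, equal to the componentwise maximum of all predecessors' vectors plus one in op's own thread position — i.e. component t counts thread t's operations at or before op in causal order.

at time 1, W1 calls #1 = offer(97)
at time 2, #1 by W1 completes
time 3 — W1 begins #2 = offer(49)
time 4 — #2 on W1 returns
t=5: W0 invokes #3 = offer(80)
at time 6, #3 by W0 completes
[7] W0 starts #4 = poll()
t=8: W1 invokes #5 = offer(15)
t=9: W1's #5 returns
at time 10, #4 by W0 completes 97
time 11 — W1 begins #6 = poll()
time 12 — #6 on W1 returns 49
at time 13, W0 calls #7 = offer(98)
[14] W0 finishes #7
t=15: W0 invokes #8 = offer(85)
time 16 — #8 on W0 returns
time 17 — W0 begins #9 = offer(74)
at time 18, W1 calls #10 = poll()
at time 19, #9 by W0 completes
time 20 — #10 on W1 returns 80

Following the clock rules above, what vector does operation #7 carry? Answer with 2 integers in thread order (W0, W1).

VC(#1, invoked at 1): no causal predecessors; +1 on W1 → (0, 1)
VC(#3, invoked at 5): no causal predecessors; +1 on W0 → (1, 0)
#2, invoked 3, takes VC(#1)=(0, 1) under max, adds 1 for W1 → (0, 2)
#5, invoked 8, takes VC(#2)=(0, 2) under max, adds 1 for W1 → (0, 3)
#4, invoked 7, takes VC(#1)=(0, 1), VC(#3)=(1, 0) under max, adds 1 for W0 → (2, 1)
#6, invoked 11, takes VC(#2)=(0, 2), VC(#5)=(0, 3) under max, adds 1 for W1 → (0, 4)
#7, invoked 13, takes VC(#4)=(2, 1) under max, adds 1 for W0 → (3, 1)
#8, invoked 15, takes VC(#7)=(3, 1) under max, adds 1 for W0 → (4, 1)
#10, invoked 18, takes VC(#3)=(1, 0), VC(#6)=(0, 4) under max, adds 1 for W1 → (1, 5)
#9, invoked 17, takes VC(#8)=(4, 1) under max, adds 1 for W0 → (5, 1)
target: VC(#7) = (3, 1)

(3, 1)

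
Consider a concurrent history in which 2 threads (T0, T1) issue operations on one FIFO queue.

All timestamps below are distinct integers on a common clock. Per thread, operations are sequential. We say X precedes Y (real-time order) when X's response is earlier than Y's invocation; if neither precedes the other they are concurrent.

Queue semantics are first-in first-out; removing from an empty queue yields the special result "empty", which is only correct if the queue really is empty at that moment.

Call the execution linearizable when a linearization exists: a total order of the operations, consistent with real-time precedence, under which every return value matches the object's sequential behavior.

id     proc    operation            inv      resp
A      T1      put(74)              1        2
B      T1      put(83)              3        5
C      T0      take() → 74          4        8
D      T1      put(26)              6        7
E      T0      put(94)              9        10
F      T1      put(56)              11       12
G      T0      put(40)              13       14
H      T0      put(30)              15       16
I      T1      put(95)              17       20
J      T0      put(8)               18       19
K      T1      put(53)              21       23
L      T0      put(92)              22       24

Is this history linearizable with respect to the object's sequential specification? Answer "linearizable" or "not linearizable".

linearizable

one valid linearization: A, B, C, D, E, F, G, H, I, J, K, L
1. A put(74), leaving queue <74>
2. B put(83), leaving queue <74,83>
3. C take() → 74, leaving queue <83>
4. D put(26), leaving queue <83,26>
5. E put(94), leaving queue <83,26,94>
6. F put(56), leaving queue <83,26,94,56>
7. G put(40), leaving queue <83,26,94,56,40>
8. H put(30), leaving queue <83,26,94,56,40,30>
9. I put(95), leaving queue <83,26,94,56,40,30,95>
10. J put(8), leaving queue <83,26,94,56,40,30,95,8>
11. K put(53), leaving queue <83,26,94,56,40,30,95,8,53>
12. L put(92), leaving queue <83,26,94,56,40,30,95,8,53,92>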